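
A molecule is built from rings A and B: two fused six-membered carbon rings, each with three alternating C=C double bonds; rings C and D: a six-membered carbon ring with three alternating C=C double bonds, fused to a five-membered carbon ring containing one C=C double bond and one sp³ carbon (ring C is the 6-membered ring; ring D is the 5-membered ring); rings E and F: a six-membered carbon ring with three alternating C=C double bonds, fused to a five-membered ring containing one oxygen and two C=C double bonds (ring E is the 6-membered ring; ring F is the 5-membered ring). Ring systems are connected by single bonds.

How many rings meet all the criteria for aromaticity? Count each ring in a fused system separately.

5

Rings A and B form a fused bicyclic system with 10 sp² atoms and 10 π electrons from ring double bonds. 10 = 4(2)+2, so the system is aromatic and both rings count as aromatic (naphthalene).
Ring C has a continuous p-orbital overlap around the ring; 3 ring double bonds give 6 π electrons. That satisfies 4n+2 with n=1, so ring C is aromatic (benzene ring).
Ring D has one sp³ carbon, so it is not fully conjugated — not aromatic (cyclopentene ring).
Rings E and F form a fused bicyclic system (with one oxygen) with 9 sp² atoms and 10 π electrons from ring double bonds plus a heteroatom lone pair. 10 = 4(2)+2, so the system is aromatic and both rings count as aromatic (benzofuran).
Aromatic: A, B, C, E, F. Total: 5.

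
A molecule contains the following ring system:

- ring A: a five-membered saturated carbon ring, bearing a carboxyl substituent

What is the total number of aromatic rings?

0

Ring A has only sp³ atoms, so it is not fully conjugated — not aromatic (cyclopentane).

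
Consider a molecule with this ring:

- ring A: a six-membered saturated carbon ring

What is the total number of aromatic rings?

Ring A has only sp³ atoms, so it is not fully conjugated — not aromatic (cyclohexane).

0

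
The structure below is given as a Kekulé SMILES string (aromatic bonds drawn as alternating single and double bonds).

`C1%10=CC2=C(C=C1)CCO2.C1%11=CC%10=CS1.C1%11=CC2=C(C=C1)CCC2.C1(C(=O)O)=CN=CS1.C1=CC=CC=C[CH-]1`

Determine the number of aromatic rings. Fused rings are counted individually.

4

The SMILES encodes a six-membered carbon ring with three alternating C=C double bonds, fused to a five-membered ring containing one oxygen and two sp³ carbons; a five-membered ring of four carbons and one sulfur, with two C=C double bonds; a six-membered carbon ring with three alternating C=C double bonds, fused to a saturated five-membered carbon ring; a five-membered ring with a sulfur at position 1 and a nitrogen at position 3 (in a C=N bond), with two double bonds; a seven-membered all-carbon ring bearing a negative charge on one carbon, with three C=C double bonds.
The 6-membered ring is planar and fully conjugated; 3 ring double bonds give 6 π electrons. Since 6 = 4n+2 (n=1), it is aromatic (benzene ring).
The 5-membered ring with one oxygen has two sp³ carbons, so it is not fully conjugated — not aromatic (oxolane ring).
The 5-membered ring with one sulfur has a continuous p-orbital overlap around the ring; 2 ring double bonds (4 π electrons) plus a heteroatom lone pair (2) give 6 π electrons. 6 = 4(1)+2, so it is aromatic (thiophene).
The second 6-membered ring is fully conjugated (every ring atom contributes a p orbital); 3 ring double bonds give 6 π electrons. That satisfies 4n+2 with n=1, so it is aromatic (benzene ring).
The 5-membered ring has three sp³ carbons, so it is not fully conjugated — not aromatic (cyclopentane ring).
The 5-membered ring with one sulfur and one =N– has a continuous p-orbital overlap around the ring; 2 ring double bonds (4 π electrons) plus a heteroatom lone pair (2) give 6 π electrons. 6 = 4(1)+2, so it is aromatic (thiazole).
The 7-membered ring has only sp² ring atoms; a planar conformation would have a fully conjugated π system of 8 electrons. But 8 = 4(2), which is 4n not 4n+2, so it is not aromatic (cycloheptatrienyl anion).
4 of the 7 rings are aromatic. Total: 4.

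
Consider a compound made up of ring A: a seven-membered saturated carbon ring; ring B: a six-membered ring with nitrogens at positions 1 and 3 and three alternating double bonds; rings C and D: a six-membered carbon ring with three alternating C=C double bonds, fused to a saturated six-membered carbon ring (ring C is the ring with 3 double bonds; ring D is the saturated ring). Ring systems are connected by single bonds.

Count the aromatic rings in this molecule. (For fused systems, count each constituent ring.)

Ring A has only sp³ atoms, so it is not fully conjugated — not aromatic (cycloheptane).
Ring B is planar and fully conjugated; 3 ring double bonds give 6 π electrons. Since 6 = 4n+2 (n=1), ring B is aromatic (pyrimidine).
Ring C is fully conjugated (every ring atom contributes a p orbital); 3 ring double bonds give 6 π electrons. Since 6 = 4n+2 (n=1), ring C is aromatic (benzene ring).
Ring D has four sp³ carbons, so it is not fully conjugated — not aromatic (cyclohexane ring).
Aromatic: B, C. Total: 2.

2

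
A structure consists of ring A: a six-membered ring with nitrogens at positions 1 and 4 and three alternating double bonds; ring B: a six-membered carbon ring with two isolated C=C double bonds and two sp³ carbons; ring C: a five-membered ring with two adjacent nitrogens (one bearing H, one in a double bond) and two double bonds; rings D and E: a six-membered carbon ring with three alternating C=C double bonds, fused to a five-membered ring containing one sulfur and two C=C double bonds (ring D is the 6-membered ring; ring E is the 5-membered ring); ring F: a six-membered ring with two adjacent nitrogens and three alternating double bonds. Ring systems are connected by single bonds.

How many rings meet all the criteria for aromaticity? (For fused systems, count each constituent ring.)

5

Ring A has a continuous p-orbital overlap around the ring; 3 ring double bonds give 6 π electrons. 6 = 4(1)+2, so ring A is aromatic (pyrazine).
Ring B has two sp³ carbons, so it is not fully conjugated — not aromatic (1,4-cyclohexadiene).
Ring C is planar and fully conjugated; 2 ring double bonds (4 π electrons) plus a heteroatom lone pair (2) give 6 π electrons. That satisfies 4n+2 with n=1, so ring C is aromatic (pyrazole).
Rings D and E form a fused bicyclic system (with one sulfur) with 9 sp² atoms and 10 π electrons from ring double bonds plus a heteroatom lone pair. 10 = 4(2)+2, so the system is aromatic and both rings count as aromatic (benzothiophene).
Ring F has a continuous p-orbital overlap around the ring; 3 ring double bonds give 6 π electrons. Since 6 = 4n+2 (n=1), ring F is aromatic (pyridazine).
Aromatic: A, C, D, E, F. Total: 5.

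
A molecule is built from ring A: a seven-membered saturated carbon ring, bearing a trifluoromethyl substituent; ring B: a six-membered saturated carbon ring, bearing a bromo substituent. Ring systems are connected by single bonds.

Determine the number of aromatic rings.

Ring A has only sp³ atoms, so it is not fully conjugated — not aromatic (cycloheptane).
Ring B has only sp³ atoms, so it is not fully conjugated — not aromatic (cyclohexane).
No ring is aromatic. Total: 0.

0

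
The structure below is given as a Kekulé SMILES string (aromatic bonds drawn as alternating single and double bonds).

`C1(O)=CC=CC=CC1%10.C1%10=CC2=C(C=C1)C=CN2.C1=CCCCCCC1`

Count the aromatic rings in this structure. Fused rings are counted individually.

2

The SMILES encodes a seven-membered carbon ring with three C=C double bonds and one sp³ carbon; a six-membered carbon ring with three alternating C=C double bonds, fused to a five-membered ring containing one N–H nitrogen and two C=C double bonds; an eight-membered carbon ring with one C=C double bond.
The 7-membered ring has one sp³ carbon, so it is not fully conjugated — not aromatic (cycloheptatriene).
The fused 6/5-membered bicyclic (with one N–H) is a single π system with 9 sp² atoms and 10 π electrons from ring double bonds plus a heteroatom lone pair. 10 = 4(2)+2, so the system is aromatic and both rings count as aromatic (indole).
The 8-membered ring has six sp³ carbons, so it is not fully conjugated — not aromatic (cyclooctene).
2 of the 4 rings are aromatic. Total: 2.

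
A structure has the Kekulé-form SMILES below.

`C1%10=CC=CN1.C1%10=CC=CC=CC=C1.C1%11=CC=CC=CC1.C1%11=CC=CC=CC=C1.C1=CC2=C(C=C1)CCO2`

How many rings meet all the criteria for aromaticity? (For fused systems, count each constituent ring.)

2

The SMILES encodes a five-membered ring of four carbons and one nitrogen bearing a hydrogen, with two C=C double bonds; an eight-membered carbon ring with four alternating C=C double bonds; a seven-membered carbon ring with three C=C double bonds and one sp³ carbon; an eight-membered carbon ring with four alternating C=C double bonds; a six-membered carbon ring with three alternating C=C double bonds, fused to a five-membered ring containing one oxygen and two sp³ carbons.
The 5-membered ring with one N–H is planar and fully conjugated; 2 ring double bonds (4 π electrons) plus a heteroatom lone pair (2) give 6 π electrons. That satisfies 4n+2 with n=1, so it is aromatic (pyrrole).
The 8-membered ring has only sp² ring atoms; a planar conformation would have a fully conjugated π system of 8 electrons. But 8 = 4(2), which is 4n not 4n+2, so it is not aromatic (cyclooctatetraene) — cyclooctatetraene distorts into a non-planar tub to avoid antiaromaticity.
The 7-membered ring has one sp³ carbon, so it is not fully conjugated — not aromatic (cycloheptatriene).
The second 8-membered ring has only sp² ring atoms; a planar conformation would have a fully conjugated π system of 8 electrons. But 8 = 4(2), which is 4n not 4n+2, so it is not aromatic (cyclooctatetraene) — cyclooctatetraene distorts into a non-planar tub to avoid antiaromaticity.
The 6-membered ring is fully conjugated (every ring atom contributes a p orbital); 3 ring double bonds give 6 π electrons. Since 6 = 4n+2 (n=1), it is aromatic (benzene ring).
The 5-membered ring with one oxygen has two sp³ carbons, so it is not fully conjugated — not aromatic (oxolane ring).
2 of the 6 rings are aromatic. Total: 2.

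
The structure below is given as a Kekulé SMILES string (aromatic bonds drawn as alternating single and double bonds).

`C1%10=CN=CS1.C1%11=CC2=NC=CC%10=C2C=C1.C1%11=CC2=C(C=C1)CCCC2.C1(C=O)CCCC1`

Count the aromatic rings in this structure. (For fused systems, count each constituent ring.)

4

The SMILES encodes a five-membered ring with a sulfur at position 1 and a nitrogen at position 3 (in a C=N bond), with two double bonds; two fused six-membered rings, each with three alternating double bonds; one ring is all carbon and the other has one ring nitrogen; a six-membered carbon ring with three alternating C=C double bonds, fused to a saturated six-membered carbon ring; a five-membered saturated carbon ring.
The 5-membered ring with one sulfur and one =N– has a continuous p-orbital overlap around the ring; 2 ring double bonds (4 π electrons) plus a heteroatom lone pair (2) give 6 π electrons. Since 6 = 4n+2 (n=1), it is aromatic (thiazole).
The fused 6/6-membered bicyclic (with one nitrogen) is a single π system with 10 sp² atoms and 10 π electrons from ring double bonds. 10 = 4(2)+2, so the system is aromatic and both rings count as aromatic (quinoline).
The 6-membered ring has a continuous p-orbital overlap around the ring; 3 ring double bonds give 6 π electrons. Since 6 = 4n+2 (n=1), it is aromatic (benzene ring).
The second 6-membered ring has four sp³ carbons, so it is not fully conjugated — not aromatic (cyclohexane ring).
The 5-membered ring has only sp³ atoms, so it is not fully conjugated — not aromatic (cyclopentane).
4 of the 6 rings are aromatic. Total: 4.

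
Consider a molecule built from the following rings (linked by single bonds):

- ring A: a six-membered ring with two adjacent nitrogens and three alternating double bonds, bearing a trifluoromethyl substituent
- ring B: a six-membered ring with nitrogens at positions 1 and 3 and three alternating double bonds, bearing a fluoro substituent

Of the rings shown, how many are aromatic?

2

Ring A is planar and fully conjugated; 3 ring double bonds give 6 π electrons. 6 = 4(1)+2, so ring A is aromatic (pyridazine).
Ring B has a continuous p-orbital overlap around the ring; 3 ring double bonds give 6 π electrons. 6 = 4(1)+2, so ring B is aromatic (pyrimidine).
Aromatic: A, B. Total: 2.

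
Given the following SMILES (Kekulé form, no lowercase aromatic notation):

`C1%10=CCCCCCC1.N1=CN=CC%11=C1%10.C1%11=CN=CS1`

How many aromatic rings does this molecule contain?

2

The SMILES encodes an eight-membered carbon ring with one C=C double bond; a six-membered ring with nitrogens at positions 1 and 3 and three alternating double bonds; a five-membered ring with a sulfur at position 1 and a nitrogen at position 3 (in a C=N bond), with two double bonds.
The 8-membered ring has six sp³ carbons, so it is not fully conjugated — not aromatic (cyclooctene).
The 6-membered ring with two nitrogens (1,3) is fully conjugated (every ring atom contributes a p orbital); 3 ring double bonds give 6 π electrons. That satisfies 4n+2 with n=1, so it is aromatic (pyrimidine).
The 5-membered ring with one sulfur and one =N– has a continuous p-orbital overlap around the ring; 2 ring double bonds (4 π electrons) plus a heteroatom lone pair (2) give 6 π electrons. Since 6 = 4n+2 (n=1), it is aromatic (thiazole).
2 of the 3 rings are aromatic. Total: 2.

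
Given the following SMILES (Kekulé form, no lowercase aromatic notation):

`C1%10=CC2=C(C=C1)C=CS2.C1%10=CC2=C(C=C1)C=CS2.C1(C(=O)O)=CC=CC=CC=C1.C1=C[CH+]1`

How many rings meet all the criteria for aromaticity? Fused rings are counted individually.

The SMILES encodes a six-membered carbon ring with three alternating C=C double bonds, fused to a five-membered ring containing one sulfur and two C=C double bonds; a six-membered carbon ring with three alternating C=C double bonds, fused to a five-membered ring containing one sulfur and two C=C double bonds; an eight-membered carbon ring with four alternating C=C double bonds; a three-membered all-carbon ring bearing a positive charge on one carbon, with one C=C double bond.
The fused 6/5-membered bicyclic (with one sulfur) is a single π system with 9 sp² atoms and 10 π electrons from ring double bonds plus a heteroatom lone pair. 10 = 4(2)+2, so the system is aromatic and both rings count as aromatic (benzothiophene).
The fused 6/5-membered bicyclic (with one sulfur) is a single π system with 9 sp² atoms and 10 π electrons from ring double bonds plus a heteroatom lone pair. 10 = 4(2)+2, so the system is aromatic and both rings count as aromatic (benzothiophene).
The 8-membered ring has only sp² ring atoms; a planar conformation would have a fully conjugated π system of 8 electrons. But 8 = 4(2), which is 4n not 4n+2, so it is not aromatic (cyclooctatetraene) — cyclooctatetraene distorts into a non-planar tub to avoid antiaromaticity.
The 3-membered ring has a continuous p-orbital overlap around the ring; 1 ring double bond (2 π electrons) plus the carbocation's empty p orbital (0, but keeps the ring conjugated) give 2 π electrons. Since 2 = 4n+2 (n=0), it is aromatic (cyclopropenyl cation).
5 of the 6 rings are aromatic. Total: 5.

5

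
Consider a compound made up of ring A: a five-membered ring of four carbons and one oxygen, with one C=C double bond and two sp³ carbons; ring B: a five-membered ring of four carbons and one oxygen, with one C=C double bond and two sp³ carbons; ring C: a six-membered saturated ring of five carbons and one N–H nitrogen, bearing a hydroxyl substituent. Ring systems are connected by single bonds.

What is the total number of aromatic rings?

Ring A has two sp³ carbons, so it is not fully conjugated — not aromatic (2,3-dihydrofuran).
Ring B has two sp³ carbons, so it is not fully conjugated — not aromatic (2,3-dihydrofuran).
Ring C has only sp³ atoms, so it is not fully conjugated — not aromatic (piperidine).
No ring is aromatic. Total: 0.

0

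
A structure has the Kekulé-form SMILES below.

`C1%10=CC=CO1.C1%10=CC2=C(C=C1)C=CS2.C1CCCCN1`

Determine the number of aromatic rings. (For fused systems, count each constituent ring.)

3

The SMILES encodes a five-membered ring of four carbons and one oxygen, with two C=C double bonds; a six-membered carbon ring with three alternating C=C double bonds, fused to a five-membered ring containing one sulfur and two C=C double bonds; a six-membered saturated ring of five carbons and one N–H nitrogen.
The 5-membered ring with one oxygen is fully conjugated (every ring atom contributes a p orbital); 2 ring double bonds (4 π electrons) plus a heteroatom lone pair (2) give 6 π electrons. Since 6 = 4n+2 (n=1), it is aromatic (furan).
The fused 6/5-membered bicyclic (with one sulfur) is a single π system with 9 sp² atoms and 10 π electrons from ring double bonds plus a heteroatom lone pair. 10 = 4(2)+2, so the system is aromatic and both rings count as aromatic (benzothiophene).
The 6-membered ring with one N–H has only sp³ atoms, so it is not fully conjugated — not aromatic (piperidine).
3 of the 4 rings are aromatic. Total: 3.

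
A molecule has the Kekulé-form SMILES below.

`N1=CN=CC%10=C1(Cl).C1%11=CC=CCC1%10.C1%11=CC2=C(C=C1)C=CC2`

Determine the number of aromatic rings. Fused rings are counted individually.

The SMILES encodes a six-membered ring with nitrogens at positions 1 and 3 and three alternating double bonds; a six-membered carbon ring with two conjugated C=C double bonds and two sp³ carbons; a six-membered carbon ring with three alternating C=C double bonds, fused to a five-membered carbon ring containing one C=C double bond and one sp³ carbon.
The 6-membered ring with two nitrogens (1,3) has a continuous p-orbital overlap around the ring; 3 ring double bonds give 6 π electrons. That satisfies 4n+2 with n=1, so it is aromatic (pyrimidine).
The 6-membered ring has two sp³ carbons, so it is not fully conjugated — not aromatic (1,3-cyclohexadiene).
The second 6-membered ring has a continuous p-orbital overlap around the ring; 3 ring double bonds give 6 π electrons. 6 = 4(1)+2, so it is aromatic (benzene ring).
The 5-membered ring has one sp³ carbon, so it is not fully conjugated — not aromatic (cyclopentene ring).
2 of the 4 rings are aromatic. Total: 2.

2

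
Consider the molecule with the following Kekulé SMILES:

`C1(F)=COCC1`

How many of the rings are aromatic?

0

The SMILES encodes a five-membered ring of four carbons and one oxygen, with one C=C double bond and two sp³ carbons.
The 5-membered ring with one oxygen has two sp³ carbons, so it is not fully conjugated — not aromatic (2,3-dihydrofuran).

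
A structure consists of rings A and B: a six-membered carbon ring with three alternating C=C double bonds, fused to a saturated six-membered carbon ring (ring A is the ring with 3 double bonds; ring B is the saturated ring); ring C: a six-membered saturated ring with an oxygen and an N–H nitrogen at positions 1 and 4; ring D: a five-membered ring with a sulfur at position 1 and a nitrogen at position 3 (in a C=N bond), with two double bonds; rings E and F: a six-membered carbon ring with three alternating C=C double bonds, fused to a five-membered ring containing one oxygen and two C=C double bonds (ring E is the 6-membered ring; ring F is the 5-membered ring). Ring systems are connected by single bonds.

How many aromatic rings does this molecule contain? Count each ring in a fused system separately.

4

Ring A is planar and fully conjugated; 3 ring double bonds give 6 π electrons. That satisfies 4n+2 with n=1, so ring A is aromatic (benzene ring).
Ring B has four sp³ carbons, so it is not fully conjugated — not aromatic (cyclohexane ring).
Ring C has only sp³ atoms, so it is not fully conjugated — not aromatic (morpholine).
Ring D is fully conjugated (every ring atom contributes a p orbital); 2 ring double bonds (4 π electrons) plus a heteroatom lone pair (2) give 6 π electrons. Since 6 = 4n+2 (n=1), ring D is aromatic (thiazole).
Rings E and F form a fused bicyclic system (with one oxygen) with 9 sp² atoms and 10 π electrons from ring double bonds plus a heteroatom lone pair. 10 = 4(2)+2, so the system is aromatic and both rings count as aromatic (benzofuran).
Aromatic: A, D, E, F. Total: 4.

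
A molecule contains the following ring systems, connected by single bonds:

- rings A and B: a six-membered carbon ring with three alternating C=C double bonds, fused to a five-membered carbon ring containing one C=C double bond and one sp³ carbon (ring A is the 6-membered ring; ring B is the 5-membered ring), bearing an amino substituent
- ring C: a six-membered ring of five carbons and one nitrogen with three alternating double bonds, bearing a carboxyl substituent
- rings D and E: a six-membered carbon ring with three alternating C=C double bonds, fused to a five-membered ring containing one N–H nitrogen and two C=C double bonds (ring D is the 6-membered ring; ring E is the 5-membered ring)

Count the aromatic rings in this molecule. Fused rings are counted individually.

Ring A is fully conjugated (every ring atom contributes a p orbital); 3 ring double bonds give 6 π electrons. Since 6 = 4n+2 (n=1), ring A is aromatic (benzene ring).
Ring B has one sp³ carbon, so it is not fully conjugated — not aromatic (cyclopentene ring).
Ring C is planar and fully conjugated; 3 ring double bonds give 6 π electrons. Since 6 = 4n+2 (n=1), ring C is aromatic (pyridine).
Rings D and E form a fused bicyclic system (with one N–H) with 9 sp² atoms and 10 π electrons from ring double bonds plus a heteroatom lone pair. 10 = 4(2)+2, so the system is aromatic and both rings count as aromatic (indole).
Aromatic: A, C, D, E. Total: 4.

4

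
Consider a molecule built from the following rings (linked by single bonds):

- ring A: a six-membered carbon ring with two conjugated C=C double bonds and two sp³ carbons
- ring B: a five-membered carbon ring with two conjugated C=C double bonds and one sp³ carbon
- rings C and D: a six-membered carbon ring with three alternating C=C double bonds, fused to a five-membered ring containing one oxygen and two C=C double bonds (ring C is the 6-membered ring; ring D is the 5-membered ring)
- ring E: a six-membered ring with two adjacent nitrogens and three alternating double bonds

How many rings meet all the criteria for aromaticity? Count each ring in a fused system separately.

Ring A has two sp³ carbons, so it is not fully conjugated — not aromatic (1,3-cyclohexadiene).
Ring B has one sp³ carbon, so it is not fully conjugated — not aromatic (cyclopentadiene).
Rings C and D form a fused bicyclic system (with one oxygen) with 9 sp² atoms and 10 π electrons from ring double bonds plus a heteroatom lone pair. 10 = 4(2)+2, so the system is aromatic and both rings count as aromatic (benzofuran).
Ring E has a continuous p-orbital overlap around the ring; 3 ring double bonds give 6 π electrons. 6 = 4(1)+2, so ring E is aromatic (pyridazine).
Aromatic: C, D, E. Total: 3.

3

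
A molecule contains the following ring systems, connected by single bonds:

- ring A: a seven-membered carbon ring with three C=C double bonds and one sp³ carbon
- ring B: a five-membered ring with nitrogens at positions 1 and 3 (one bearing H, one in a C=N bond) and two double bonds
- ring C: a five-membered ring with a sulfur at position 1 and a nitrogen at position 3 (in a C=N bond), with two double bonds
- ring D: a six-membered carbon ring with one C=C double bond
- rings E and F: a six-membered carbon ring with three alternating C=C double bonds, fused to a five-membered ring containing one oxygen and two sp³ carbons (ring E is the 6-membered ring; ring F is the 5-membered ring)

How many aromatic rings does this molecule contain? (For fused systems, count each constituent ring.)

Ring A has one sp³ carbon, so it is not fully conjugated — not aromatic (cycloheptatriene).
Ring B has a continuous p-orbital overlap around the ring; 2 ring double bonds (4 π electrons) plus a heteroatom lone pair (2) give 6 π electrons. That satisfies 4n+2 with n=1, so ring B is aromatic (imidazole).
Ring C is fully conjugated (every ring atom contributes a p orbital); 2 ring double bonds (4 π electrons) plus a heteroatom lone pair (2) give 6 π electrons. Since 6 = 4n+2 (n=1), ring C is aromatic (thiazole).
Ring D has four sp³ carbons, so it is not fully conjugated — not aromatic (cyclohexene).
Ring E is fully conjugated (every ring atom contributes a p orbital); 3 ring double bonds give 6 π electrons. 6 = 4(1)+2, so ring E is aromatic (benzene ring).
Ring F has two sp³ carbons, so it is not fully conjugated — not aromatic (oxolane ring).
Aromatic: B, C, E. Total: 3.

3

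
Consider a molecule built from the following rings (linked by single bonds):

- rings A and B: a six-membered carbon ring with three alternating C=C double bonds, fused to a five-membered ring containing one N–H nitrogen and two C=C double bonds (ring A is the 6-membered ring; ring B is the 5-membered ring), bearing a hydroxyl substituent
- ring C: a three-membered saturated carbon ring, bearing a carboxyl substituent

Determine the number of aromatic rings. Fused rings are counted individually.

Rings A and B form a fused bicyclic system (with one N–H) with 9 sp² atoms and 10 π electrons from ring double bonds plus a heteroatom lone pair. 10 = 4(2)+2, so the system is aromatic and both rings count as aromatic (indole).
Ring C has only sp³ atoms, so it is not fully conjugated — not aromatic (cyclopropane).
Aromatic: A, B. Total: 2.

2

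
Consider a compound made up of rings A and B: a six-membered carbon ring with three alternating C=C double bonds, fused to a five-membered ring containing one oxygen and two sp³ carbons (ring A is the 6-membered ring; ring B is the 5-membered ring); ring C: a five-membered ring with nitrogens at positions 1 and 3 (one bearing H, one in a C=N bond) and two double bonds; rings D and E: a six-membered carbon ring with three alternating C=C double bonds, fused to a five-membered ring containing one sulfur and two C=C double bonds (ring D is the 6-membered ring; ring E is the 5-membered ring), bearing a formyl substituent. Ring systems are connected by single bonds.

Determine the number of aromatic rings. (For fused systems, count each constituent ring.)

Ring A is fully conjugated (every ring atom contributes a p orbital); 3 ring double bonds give 6 π electrons. That satisfies 4n+2 with n=1, so ring A is aromatic (benzene ring).
Ring B has two sp³ carbons, so it is not fully conjugated — not aromatic (oxolane ring).
Ring C is planar and fully conjugated; 2 ring double bonds (4 π electrons) plus a heteroatom lone pair (2) give 6 π electrons. Since 6 = 4n+2 (n=1), ring C is aromatic (imidazole).
Rings D and E form a fused bicyclic system (with one sulfur) with 9 sp² atoms and 10 π electrons from ring double bonds plus a heteroatom lone pair. 10 = 4(2)+2, so the system is aromatic and both rings count as aromatic (benzothiophene).
Aromatic: A, C, D, E. Total: 4.

4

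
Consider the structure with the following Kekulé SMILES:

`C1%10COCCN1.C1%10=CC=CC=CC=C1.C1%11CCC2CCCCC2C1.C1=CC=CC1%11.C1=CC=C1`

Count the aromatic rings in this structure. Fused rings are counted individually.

The SMILES encodes a six-membered saturated ring with an oxygen and an N–H nitrogen at positions 1 and 4; an eight-membered carbon ring with four alternating C=C double bonds; two fused six-membered saturated carbon rings; a five-membered carbon ring with two conjugated C=C double bonds and one sp³ carbon; a four-membered carbon ring with two alternating C=C double bonds.
The 6-membered ring with one oxygen and one N–H (1,4) has only sp³ atoms, so it is not fully conjugated — not aromatic (morpholine).
The 8-membered ring has only sp² ring atoms; a planar conformation would have a fully conjugated π system of 8 electrons. But 8 = 4(2), which is 4n not 4n+2, so it is not aromatic (cyclooctatetraene) — cyclooctatetraene distorts into a non-planar tub to avoid antiaromaticity.
The 6-membered ring has only sp³ atoms, so it is not fully conjugated — not aromatic (cyclohexane ring).
The second 6-membered ring has only sp³ atoms, so it is not fully conjugated — not aromatic (cyclohexane ring).
The 5-membered ring has one sp³ carbon, so it is not fully conjugated — not aromatic (cyclopentadiene).
The 4-membered ring has only sp² ring atoms; a planar conformation would have a fully conjugated π system of 4 electrons. But 4 = 4(1), which is 4n not 4n+2, so it is not aromatic (cyclobutadiene) — cyclobutadiene is antiaromatic and distorts to a rectangle.
None of the rings are aromatic. Total: 0.

0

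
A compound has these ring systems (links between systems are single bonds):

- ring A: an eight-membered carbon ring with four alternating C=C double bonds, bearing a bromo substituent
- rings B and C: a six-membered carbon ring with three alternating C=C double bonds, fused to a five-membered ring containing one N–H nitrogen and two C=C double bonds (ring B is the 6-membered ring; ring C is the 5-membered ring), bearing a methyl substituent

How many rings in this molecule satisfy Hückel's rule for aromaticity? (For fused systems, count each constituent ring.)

Ring A has only sp² ring atoms; a planar conformation would have a fully conjugated π system of 8 electrons. But 8 = 4(2), which is 4n not 4n+2, so ring A is not aromatic (cyclooctatetraene) — cyclooctatetraene distorts into a non-planar tub to avoid antiaromaticity.
Rings B and C form a fused bicyclic system (with one N–H) with 9 sp² atoms and 10 π electrons from ring double bonds plus a heteroatom lone pair. 10 = 4(2)+2, so the system is aromatic and both rings count as aromatic (indole).
Aromatic: B, C. Total: 2.

2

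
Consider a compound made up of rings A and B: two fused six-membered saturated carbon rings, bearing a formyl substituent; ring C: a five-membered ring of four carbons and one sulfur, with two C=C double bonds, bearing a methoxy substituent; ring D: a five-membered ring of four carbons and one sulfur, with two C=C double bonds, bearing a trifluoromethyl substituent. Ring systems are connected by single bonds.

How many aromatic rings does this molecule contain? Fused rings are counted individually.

Ring A has only sp³ atoms, so it is not fully conjugated — not aromatic (cyclohexane ring).
Ring B has only sp³ atoms, so it is not fully conjugated — not aromatic (cyclohexane ring).
Ring C is fully conjugated (every ring atom contributes a p orbital); 2 ring double bonds (4 π electrons) plus a heteroatom lone pair (2) give 6 π electrons. That satisfies 4n+2 with n=1, so ring C is aromatic (thiophene).
Ring D has a continuous p-orbital overlap around the ring; 2 ring double bonds (4 π electrons) plus a heteroatom lone pair (2) give 6 π electrons. That satisfies 4n+2 with n=1, so ring D is aromatic (thiophene).
Aromatic: C, D. Total: 2.

2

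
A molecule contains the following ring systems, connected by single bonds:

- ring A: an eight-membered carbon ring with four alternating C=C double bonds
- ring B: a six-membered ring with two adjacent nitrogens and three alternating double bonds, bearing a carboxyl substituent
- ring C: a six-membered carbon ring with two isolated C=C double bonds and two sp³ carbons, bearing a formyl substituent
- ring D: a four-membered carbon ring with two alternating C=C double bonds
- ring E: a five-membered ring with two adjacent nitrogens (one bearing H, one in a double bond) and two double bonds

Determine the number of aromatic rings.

2

Ring A has only sp² ring atoms; a planar conformation would have a fully conjugated π system of 8 electrons. But 8 = 4(2), which is 4n not 4n+2, so ring A is not aromatic (cyclooctatetraene) — cyclooctatetraene distorts into a non-planar tub to avoid antiaromaticity.
Ring B is fully conjugated (every ring atom contributes a p orbital); 3 ring double bonds give 6 π electrons. Since 6 = 4n+2 (n=1), ring B is aromatic (pyridazine).
Ring C has two sp³ carbons, so it is not fully conjugated — not aromatic (1,4-cyclohexadiene).
Ring D has only sp² ring atoms; a planar conformation would have a fully conjugated π system of 4 electrons. But 4 = 4(1), which is 4n not 4n+2, so ring D is not aromatic (cyclobutadiene) — cyclobutadiene is antiaromatic and distorts to a rectangle.
Ring E has a continuous p-orbital overlap around the ring; 2 ring double bonds (4 π electrons) plus a heteroatom lone pair (2) give 6 π electrons. 6 = 4(1)+2, so ring E is aromatic (pyrazole).
Aromatic: B, E. Total: 2.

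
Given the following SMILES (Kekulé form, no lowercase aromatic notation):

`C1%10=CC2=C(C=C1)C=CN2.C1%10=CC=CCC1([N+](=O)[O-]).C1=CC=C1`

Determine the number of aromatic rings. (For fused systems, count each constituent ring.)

The SMILES encodes a six-membered carbon ring with three alternating C=C double bonds, fused to a five-membered ring containing one N–H nitrogen and two C=C double bonds; a six-membered carbon ring with two conjugated C=C double bonds and two sp³ carbons; a four-membered carbon ring with two alternating C=C double bonds.
The fused 6/5-membered bicyclic (with one N–H) is a single π system with 9 sp² atoms and 10 π electrons from ring double bonds plus a heteroatom lone pair. 10 = 4(2)+2, so the system is aromatic and both rings count as aromatic (indole).
The 6-membered ring has two sp³ carbons, so it is not fully conjugated — not aromatic (1,3-cyclohexadiene).
The 4-membered ring has only sp² ring atoms; a planar conformation would have a fully conjugated π system of 4 electrons. But 4 = 4(1), which is 4n not 4n+2, so it is not aromatic (cyclobutadiene) — cyclobutadiene is antiaromatic and distorts to a rectangle.
2 of the 4 rings are aromatic. Total: 2.

2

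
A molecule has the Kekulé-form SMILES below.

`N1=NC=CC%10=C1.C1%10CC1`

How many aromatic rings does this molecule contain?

The SMILES encodes a six-membered ring with two adjacent nitrogens and three alternating double bonds; a three-membered saturated carbon ring.
The 6-membered ring with two nitrogens (1,2) is planar and fully conjugated; 3 ring double bonds give 6 π electrons. 6 = 4(1)+2, so it is aromatic (pyridazine).
The 3-membered ring has only sp³ atoms, so it is not fully conjugated — not aromatic (cyclopropane).
1 of the 2 rings is aromatic. Total: 1.

1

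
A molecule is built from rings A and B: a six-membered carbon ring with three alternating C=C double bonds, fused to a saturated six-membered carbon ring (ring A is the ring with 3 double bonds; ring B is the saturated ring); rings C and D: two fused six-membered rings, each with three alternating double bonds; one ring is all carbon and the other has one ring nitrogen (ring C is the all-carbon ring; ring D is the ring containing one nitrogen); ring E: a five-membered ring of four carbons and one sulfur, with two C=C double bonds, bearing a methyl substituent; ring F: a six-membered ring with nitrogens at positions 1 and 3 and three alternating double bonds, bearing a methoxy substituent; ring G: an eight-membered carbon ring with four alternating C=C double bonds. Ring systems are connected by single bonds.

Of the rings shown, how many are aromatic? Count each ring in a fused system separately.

Ring A is planar and fully conjugated; 3 ring double bonds give 6 π electrons. 6 = 4(1)+2, so ring A is aromatic (benzene ring).
Ring B has four sp³ carbons, so it is not fully conjugated — not aromatic (cyclohexane ring).
Rings C and D form a fused bicyclic system (with one nitrogen) with 10 sp² atoms and 10 π electrons from ring double bonds. 10 = 4(2)+2, so the system is aromatic and both rings count as aromatic (quinoline).
Ring E has a continuous p-orbital overlap around the ring; 2 ring double bonds (4 π electrons) plus a heteroatom lone pair (2) give 6 π electrons. That satisfies 4n+2 with n=1, so ring E is aromatic (thiophene).
Ring F is fully conjugated (every ring atom contributes a p orbital); 3 ring double bonds give 6 π electrons. That satisfies 4n+2 with n=1, so ring F is aromatic (pyrimidine).
Ring G has only sp² ring atoms; a planar conformation would have a fully conjugated π system of 8 electrons. But 8 = 4(2), which is 4n not 4n+2, so ring G is not aromatic (cyclooctatetraene) — cyclooctatetraene distorts into a non-planar tub to avoid antiaromaticity.
Aromatic: A, C, D, E, F. Total: 5.

5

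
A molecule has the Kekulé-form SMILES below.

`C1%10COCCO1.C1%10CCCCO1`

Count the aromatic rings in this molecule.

0

The SMILES encodes a six-membered saturated ring with oxygens at positions 1 and 4; a six-membered saturated ring of five carbons and one oxygen.
The 6-membered ring with two oxygens (1,4) has only sp³ atoms, so it is not fully conjugated — not aromatic (1,4-dioxane).
The 6-membered ring with one oxygen has only sp³ atoms, so it is not fully conjugated — not aromatic (tetrahydropyran).
None of the rings are aromatic. Total: 0.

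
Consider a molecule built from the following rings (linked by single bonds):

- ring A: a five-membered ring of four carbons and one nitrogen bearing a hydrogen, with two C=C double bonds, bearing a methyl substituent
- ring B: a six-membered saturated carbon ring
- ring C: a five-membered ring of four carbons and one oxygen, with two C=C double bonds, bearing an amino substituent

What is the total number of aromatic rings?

Ring A is planar and fully conjugated; 2 ring double bonds (4 π electrons) plus a heteroatom lone pair (2) give 6 π electrons. 6 = 4(1)+2, so ring A is aromatic (pyrrole).
Ring B has only sp³ atoms, so it is not fully conjugated — not aromatic (cyclohexane).
Ring C is planar and fully conjugated; 2 ring double bonds (4 π electrons) plus a heteroatom lone pair (2) give 6 π electrons. 6 = 4(1)+2, so ring C is aromatic (furan).
Aromatic: A, C. Total: 2.

2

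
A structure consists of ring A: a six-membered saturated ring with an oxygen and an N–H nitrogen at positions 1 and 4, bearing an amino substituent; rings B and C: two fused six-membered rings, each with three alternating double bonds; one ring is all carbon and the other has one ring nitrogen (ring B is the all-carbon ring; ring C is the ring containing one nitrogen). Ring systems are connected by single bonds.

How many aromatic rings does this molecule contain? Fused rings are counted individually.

Ring A has only sp³ atoms, so it is not fully conjugated — not aromatic (morpholine).
Rings B and C form a fused bicyclic system (with one nitrogen) with 10 sp² atoms and 10 π electrons from ring double bonds. 10 = 4(2)+2, so the system is aromatic and both rings count as aromatic (quinoline).
Aromatic: B, C. Total: 2.

2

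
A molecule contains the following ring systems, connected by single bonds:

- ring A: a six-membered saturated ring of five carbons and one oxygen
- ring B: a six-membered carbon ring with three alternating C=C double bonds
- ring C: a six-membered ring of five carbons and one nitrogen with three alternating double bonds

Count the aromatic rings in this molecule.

Ring A has only sp³ atoms, so it is not fully conjugated — not aromatic (tetrahydropyran).
Ring B is planar and fully conjugated; 3 ring double bonds give 6 π electrons. 6 = 4(1)+2, so ring B is aromatic (benzene).
Ring C has a continuous p-orbital overlap around the ring; 3 ring double bonds give 6 π electrons. Since 6 = 4n+2 (n=1), ring C is aromatic (pyridine).
Aromatic: B, C. Total: 2.

2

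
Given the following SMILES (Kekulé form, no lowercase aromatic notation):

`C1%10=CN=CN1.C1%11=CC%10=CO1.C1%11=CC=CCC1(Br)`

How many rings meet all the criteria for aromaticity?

The SMILES encodes a five-membered ring with nitrogens at positions 1 and 3 (one bearing H, one in a C=N bond) and two double bonds; a five-membered ring of four carbons and one oxygen, with two C=C double bonds; a six-membered carbon ring with two conjugated C=C double bonds and two sp³ carbons.
The 5-membered ring with two nitrogens (one N–H, one =N–) has a continuous p-orbital overlap around the ring; 2 ring double bonds (4 π electrons) plus a heteroatom lone pair (2) give 6 π electrons. That satisfies 4n+2 with n=1, so it is aromatic (imidazole).
The 5-membered ring with one oxygen has a continuous p-orbital overlap around the ring; 2 ring double bonds (4 π electrons) plus a heteroatom lone pair (2) give 6 π electrons. That satisfies 4n+2 with n=1, so it is aromatic (furan).
The 6-membered ring has two sp³ carbons, so it is not fully conjugated — not aromatic (1,3-cyclohexadiene).
2 of the 3 rings are aromatic. Total: 2.

2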